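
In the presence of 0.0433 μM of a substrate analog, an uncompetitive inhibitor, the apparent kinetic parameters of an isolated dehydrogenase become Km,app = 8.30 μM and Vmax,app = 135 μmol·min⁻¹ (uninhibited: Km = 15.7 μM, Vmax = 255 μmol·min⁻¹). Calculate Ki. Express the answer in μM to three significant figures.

Uncompetitive: Vmax,app = Vmax/α (and Km,app = Km/α) with α = 1 + [I]/Ki.
α = Vmax/Vmax,app = 255/135 = 1.889.
Ki = [I]/(α − 1) = 0.0433/0.8889 = 0.0487 μM.

0.0487 μM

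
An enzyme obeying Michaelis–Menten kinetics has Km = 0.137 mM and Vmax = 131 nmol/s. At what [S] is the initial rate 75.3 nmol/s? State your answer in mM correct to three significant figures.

Rearranging v = Vmax[S]/(Km+[S]) gives [S] = Km·v/(Vmax − v).
[S] = 0.137 × 75.3 / (131 − 75.3) = 10.32/55.70 = 0.185 mM.

0.185 mM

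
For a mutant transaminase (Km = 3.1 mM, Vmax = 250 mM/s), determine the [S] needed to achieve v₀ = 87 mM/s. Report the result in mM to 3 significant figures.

1.65 mM

The required fractional saturation is v/Vmax = 87/250 = 0.3480.
Then [S]/(Km+[S]) = 0.3480 ⇒ [S] = 3.1 × 0.3480/(1 − 0.3480) = 1.65 mM.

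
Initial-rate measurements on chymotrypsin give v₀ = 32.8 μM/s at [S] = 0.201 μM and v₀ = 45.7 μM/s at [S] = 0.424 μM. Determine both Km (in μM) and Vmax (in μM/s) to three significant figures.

In reciprocal form, 1/v = (Km/Vmax)·(1/[S]) + 1/Vmax. The two points give (1/[S], 1/v) = (4.975, 0.03049) and (2.358, 0.02188).
Slope = (0.03049 − 0.02188)/(4.975 − 2.358) = 0.003289; intercept = 0.03049 − 0.003289×4.975 = 0.01412.
Vmax = 1/intercept = 70.8 μM/s; Km = slope × Vmax = 0.003289 × 70.8 = 0.233 μM.

Km = 0.233 μM; Vmax = 70.8 μM/s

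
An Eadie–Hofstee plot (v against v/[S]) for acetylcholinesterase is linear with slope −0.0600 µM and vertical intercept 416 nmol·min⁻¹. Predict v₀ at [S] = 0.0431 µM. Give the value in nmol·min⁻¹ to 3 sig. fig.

In the Eadie–Hofstee form v = Vmax − Km·(v/[S]), the slope is −Km and the intercept is Vmax, so Km = 0.0600 µM and Vmax = 416 nmol·min⁻¹.
v = 416 × 0.0431/(0.0600 + 0.0431) = 174 nmol·min⁻¹.

174 nmol·min⁻¹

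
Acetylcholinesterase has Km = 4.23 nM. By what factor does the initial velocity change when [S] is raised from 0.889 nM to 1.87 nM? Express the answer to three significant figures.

Since Vmax cancels, v₂/v₁ = [S]₂(Km+[S]₁) / [S]₁(Km+[S]₂).
= 1.87×(4.23+0.889) / (0.889×(4.23+1.87)) = 9.573/5.423 = 1.77.

1.77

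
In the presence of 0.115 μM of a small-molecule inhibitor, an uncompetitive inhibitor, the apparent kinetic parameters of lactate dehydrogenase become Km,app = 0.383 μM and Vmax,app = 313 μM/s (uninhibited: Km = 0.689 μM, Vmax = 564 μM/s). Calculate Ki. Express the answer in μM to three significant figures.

0.143 μM

Uncompetitive: Vmax,app = Vmax/α (and Km,app = Km/α) with α = 1 + [I]/Ki.
α = Vmax/Vmax,app = 564/313 = 1.802.
Since α = 1 + [I]/Ki, [I]/Ki = 1.802 − 1 = 0.8019 and Ki = 0.115/0.8019 = 0.143 μM.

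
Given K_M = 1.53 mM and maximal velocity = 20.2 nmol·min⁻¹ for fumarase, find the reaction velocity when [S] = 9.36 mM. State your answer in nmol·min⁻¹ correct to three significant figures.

17.4 nmol·min⁻¹

v = Vmax·[S]/(Km + [S]) = 20.2 × 9.36 / (1.53 + 9.36)
  = 189.1 / 10.89 = 17.4 nmol·min⁻¹.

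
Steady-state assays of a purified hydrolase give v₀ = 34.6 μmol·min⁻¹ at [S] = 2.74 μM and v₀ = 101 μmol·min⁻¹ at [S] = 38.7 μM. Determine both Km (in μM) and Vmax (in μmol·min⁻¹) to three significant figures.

From v = Vmax[S]/(Km+[S]), each point gives Vmax = v(Km+[S])/[S].
Equating: 34.6(Km+2.74)/2.74 = 101(Km+38.7)/38.7.
12.63·Km + 34.6 = 2.610·Km + 101, so (12.63 − 2.610)·Km = 101 − 34.6.
Km = 66.40/10.02 = 6.63 μM; then Vmax = 34.6(6.63+2.74)/2.74 = 118 μmol·min⁻¹.

Km = 6.63 μM; Vmax = 118 μmol·min⁻¹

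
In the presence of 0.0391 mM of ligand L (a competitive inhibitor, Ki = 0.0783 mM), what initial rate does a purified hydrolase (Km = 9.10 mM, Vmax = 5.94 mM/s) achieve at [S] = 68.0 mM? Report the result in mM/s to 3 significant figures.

4.95 mM/s

α = 1 + [I]/Ki = 1 + 0.0391/0.0783 = 1.499.
For a competitive inhibitor, Vmax is unchanged and the apparent Km becomes α·Km: Km,app = 13.6 mM, Vmax,app = 5.94 mM/s.
v = Vmax,app·[S]/(Km,app + [S]) = 5.94 × 68.0/(13.6 + 68.0) = 4.95 mM/s.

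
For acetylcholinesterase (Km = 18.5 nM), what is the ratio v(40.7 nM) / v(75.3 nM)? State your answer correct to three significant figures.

0.856

Since Vmax cancels, v₂/v₁ = [S]₂(Km+[S]₁) / [S]₁(Km+[S]₂).
= 40.7×(18.5+75.3) / (75.3×(18.5+40.7)) = 3818/4458 = 0.856.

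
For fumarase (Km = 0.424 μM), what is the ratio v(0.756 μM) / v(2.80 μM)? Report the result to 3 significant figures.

Since Vmax cancels, v₂/v₁ = [S]₂(Km+[S]₁) / [S]₁(Km+[S]₂).
= 0.756×(0.424+2.80) / (2.80×(0.424+0.756)) = 2.437/3.304 = 0.738.

0.738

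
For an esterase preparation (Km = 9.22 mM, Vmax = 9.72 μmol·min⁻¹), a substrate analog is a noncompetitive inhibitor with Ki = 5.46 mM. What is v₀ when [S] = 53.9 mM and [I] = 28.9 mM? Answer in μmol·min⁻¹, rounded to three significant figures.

1.32 μmol·min⁻¹

With α = 1 + [I]/Ki = 1 + 28.9/5.46 = 6.293, the noncompetitive rate law is v = (Vmax/α)·[S] / (Km + [S]).
v = (9.72/6.293)×53.9 / (9.22 + 53.9) = 83.25/63.12 = 1.32 μmol·min⁻¹.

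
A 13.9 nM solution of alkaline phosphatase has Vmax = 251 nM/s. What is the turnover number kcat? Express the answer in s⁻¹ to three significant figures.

kcat = Vmax/[E]total = 251 nM/s / 13.9 nM = 18.1 s⁻¹.

18.1 s⁻¹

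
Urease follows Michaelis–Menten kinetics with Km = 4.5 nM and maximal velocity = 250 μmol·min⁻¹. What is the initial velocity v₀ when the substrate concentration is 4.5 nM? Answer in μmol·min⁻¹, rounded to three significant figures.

[S]/(Km+[S]) = 4.5/9.000 = 0.5000, the fractional saturation.
v = 0.5000 × Vmax = 0.5000 × 250 = 125 μmol·min⁻¹.

125 μmol·min⁻¹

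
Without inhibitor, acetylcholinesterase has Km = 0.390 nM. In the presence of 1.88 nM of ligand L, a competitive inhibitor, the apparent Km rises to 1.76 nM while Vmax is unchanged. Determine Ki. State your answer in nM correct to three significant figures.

Competitive: Km,app = α·Km with α = 1 + [I]/Ki.
α = Km,app/Km = 1.76/0.390 = 4.513.
Ki = [I]/(α − 1) = 1.88/3.513 = 0.535 nM.

0.535 nM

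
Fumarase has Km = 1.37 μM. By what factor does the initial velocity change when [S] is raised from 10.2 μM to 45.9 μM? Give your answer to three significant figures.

1.10

Since Vmax cancels, v₂/v₁ = [S]₂(Km+[S]₁) / [S]₁(Km+[S]₂).
= 45.9×(1.37+10.2) / (10.2×(1.37+45.9)) = 531.1/482.2 = 1.10.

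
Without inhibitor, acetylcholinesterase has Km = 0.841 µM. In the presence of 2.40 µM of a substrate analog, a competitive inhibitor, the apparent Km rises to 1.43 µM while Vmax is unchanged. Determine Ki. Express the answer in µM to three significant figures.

Competitive: Km,app = α·Km with α = 1 + [I]/Ki.
α = Km,app/Km = 1.43/0.841 = 1.700.
Ki = [I]/(α − 1) = 2.40/0.7004 = 3.43 µM.

3.43 µM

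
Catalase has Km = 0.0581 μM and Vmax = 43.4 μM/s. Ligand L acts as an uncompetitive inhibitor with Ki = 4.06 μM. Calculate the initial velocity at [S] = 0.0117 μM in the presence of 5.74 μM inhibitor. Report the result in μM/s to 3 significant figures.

α = 1 + [I]/Ki = 1 + 5.74/4.06 = 2.414.
For an uncompetitive inhibitor, both parameters are divided by α, giving Vmax/α and Km/α: Km,app = 0.0241 μM, Vmax,app = 18.0 μM/s.
v = Vmax,app·[S]/(Km,app + [S]) = 18.0 × 0.0117/(0.0241 + 0.0117) = 5.88 μM/s.

5.88 μM/s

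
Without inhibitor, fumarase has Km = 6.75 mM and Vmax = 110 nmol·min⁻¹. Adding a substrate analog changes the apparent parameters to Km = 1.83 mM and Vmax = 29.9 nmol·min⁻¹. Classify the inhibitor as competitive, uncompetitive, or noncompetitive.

uncompetitive

Both Km and Vmax decrease by the same factor (~3.68-fold) — characteristic of uncompetitive inhibition.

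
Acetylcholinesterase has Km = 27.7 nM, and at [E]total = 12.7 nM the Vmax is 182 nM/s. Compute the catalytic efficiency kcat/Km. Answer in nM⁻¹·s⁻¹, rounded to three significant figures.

kcat = Vmax/[E]total = 182/12.7 = 14.3 s⁻¹.
kcat/Km = 14.3/27.7 = 0.517 nM⁻¹·s⁻¹.

0.517 nM⁻¹·s⁻¹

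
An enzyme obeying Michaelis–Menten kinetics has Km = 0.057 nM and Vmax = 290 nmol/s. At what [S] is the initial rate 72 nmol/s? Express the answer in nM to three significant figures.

0.0188 nM

The required fractional saturation is v/Vmax = 72/290 = 0.2483.
Then [S]/(Km+[S]) = 0.2483 ⇒ [S] = 0.057 × 0.2483/(1 − 0.2483) = 0.0188 nM.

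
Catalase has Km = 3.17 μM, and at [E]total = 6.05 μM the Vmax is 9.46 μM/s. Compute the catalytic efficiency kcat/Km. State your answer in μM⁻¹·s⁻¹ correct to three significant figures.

0.493 μM⁻¹·s⁻¹

kcat = Vmax/[E]total = 9.46/6.05 = 1.56 s⁻¹.
kcat/Km = 1.56/3.17 = 0.493 μM⁻¹·s⁻¹.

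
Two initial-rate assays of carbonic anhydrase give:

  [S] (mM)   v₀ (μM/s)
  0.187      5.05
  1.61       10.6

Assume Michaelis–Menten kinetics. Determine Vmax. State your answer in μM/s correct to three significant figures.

12.4 μM/s

In reciprocal form, 1/v = (Km/Vmax)·(1/[S]) + 1/Vmax. The two points give (1/[S], 1/v) = (5.348, 0.1980) and (0.6211, 0.09434).
Slope = (0.1980 − 0.09434)/(5.348 − 0.6211) = 0.02194; intercept = 0.1980 − 0.02194×5.348 = 0.08071.
Vmax = 1/intercept = 12.4 μM/s; Km = slope × Vmax = 0.02194 × 12.4 = 0.272 mM.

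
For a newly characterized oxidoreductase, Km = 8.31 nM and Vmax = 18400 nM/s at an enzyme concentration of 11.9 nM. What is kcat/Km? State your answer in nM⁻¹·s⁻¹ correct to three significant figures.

kcat = Vmax/[E]total = 18400/11.9 = 1550 s⁻¹.
kcat/Km = 1550/8.31 = 186 nM⁻¹·s⁻¹.

186 nM⁻¹·s⁻¹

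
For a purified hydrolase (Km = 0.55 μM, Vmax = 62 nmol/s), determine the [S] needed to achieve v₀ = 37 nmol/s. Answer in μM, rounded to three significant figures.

0.814 μM

Rearranging v = Vmax[S]/(Km+[S]) gives [S] = Km·v/(Vmax − v).
[S] = 0.55 × 37 / (62 − 37) = 20.35/25.00 = 0.814 μM.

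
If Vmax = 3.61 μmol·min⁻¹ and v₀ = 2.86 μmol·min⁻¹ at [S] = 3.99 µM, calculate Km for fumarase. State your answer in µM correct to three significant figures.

1.05 µM

v/Vmax = 2.86/3.61 = 0.7922 = [S]/(Km+[S]).
So Km + [S] = [S]/0.7922 = 5.036 µM, giving Km = 5.036 − 3.99 = 1.05 µM.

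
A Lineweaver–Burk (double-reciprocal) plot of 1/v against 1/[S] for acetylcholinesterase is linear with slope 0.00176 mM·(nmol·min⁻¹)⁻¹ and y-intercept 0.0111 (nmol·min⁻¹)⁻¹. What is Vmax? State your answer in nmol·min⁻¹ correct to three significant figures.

90.1 nmol·min⁻¹

The y-intercept of a Lineweaver–Burk plot equals 1/Vmax, so Vmax = 1/0.0111 = 90.1 nmol·min⁻¹.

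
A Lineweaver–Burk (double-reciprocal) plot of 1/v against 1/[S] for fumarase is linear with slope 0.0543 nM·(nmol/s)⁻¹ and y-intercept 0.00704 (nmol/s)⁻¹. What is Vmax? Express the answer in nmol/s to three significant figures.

142 nmol/s

The y-intercept of a Lineweaver–Burk plot equals 1/Vmax, so Vmax = 1/0.00704 = 142 nmol/s.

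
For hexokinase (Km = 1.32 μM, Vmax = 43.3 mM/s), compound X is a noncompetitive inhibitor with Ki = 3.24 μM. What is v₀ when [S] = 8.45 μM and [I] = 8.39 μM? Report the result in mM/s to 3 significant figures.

10.4 mM/s

α = 1 + [I]/Ki = 1 + 8.39/3.24 = 3.590.
For a noncompetitive inhibitor, Vmax is reduced to Vmax/α while Km is unchanged: Km,app = 1.32 μM, Vmax,app = 12.1 mM/s.
v = Vmax,app·[S]/(Km,app + [S]) = 12.1 × 8.45/(1.32 + 8.45) = 10.4 mM/s.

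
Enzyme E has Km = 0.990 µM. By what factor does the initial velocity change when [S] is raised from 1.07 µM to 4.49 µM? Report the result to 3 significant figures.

1.58

Since Vmax cancels, v₂/v₁ = [S]₂(Km+[S]₁) / [S]₁(Km+[S]₂).
= 4.49×(0.990+1.07) / (1.07×(0.990+4.49)) = 9.249/5.864 = 1.58.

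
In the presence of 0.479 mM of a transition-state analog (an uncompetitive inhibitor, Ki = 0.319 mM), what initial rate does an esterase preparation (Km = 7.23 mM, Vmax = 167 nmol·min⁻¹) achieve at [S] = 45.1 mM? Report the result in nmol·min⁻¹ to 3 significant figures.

62.7 nmol·min⁻¹

α = 1 + [I]/Ki = 1 + 0.479/0.319 = 2.502.
For an uncompetitive inhibitor, both parameters are divided by α, giving Vmax/α and Km/α: Km,app = 2.89 mM, Vmax,app = 66.8 nmol·min⁻¹.
v = Vmax,app·[S]/(Km,app + [S]) = 66.8 × 45.1/(2.89 + 45.1) = 62.7 nmol·min⁻¹.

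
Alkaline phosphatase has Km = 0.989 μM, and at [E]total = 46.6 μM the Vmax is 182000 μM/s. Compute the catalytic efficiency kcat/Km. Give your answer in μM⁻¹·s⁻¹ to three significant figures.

3950 μM⁻¹·s⁻¹

kcat = Vmax/[E]total = 182000/46.6 = 3910 s⁻¹.
kcat/Km = 3910/0.989 = 3950 μM⁻¹·s⁻¹.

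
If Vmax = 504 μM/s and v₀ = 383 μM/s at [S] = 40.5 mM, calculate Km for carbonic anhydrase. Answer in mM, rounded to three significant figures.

12.8 mM

From v = Vmax[S]/(Km+[S]), Km = [S](Vmax − v)/v.
Km = 40.5 × (504 − 383) / 383 = 4900/383 = 12.8 mM.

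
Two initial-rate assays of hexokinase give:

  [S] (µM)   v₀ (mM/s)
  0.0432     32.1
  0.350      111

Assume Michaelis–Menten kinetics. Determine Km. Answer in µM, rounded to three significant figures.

In reciprocal form, 1/v = (Km/Vmax)·(1/[S]) + 1/Vmax. The two points give (1/[S], 1/v) = (23.15, 0.03115) and (2.857, 0.009009).
Slope = (0.03115 − 0.009009)/(23.15 − 2.857) = 0.001091; intercept = 0.03115 − 0.001091×23.15 = 0.005891.
Vmax = 1/intercept = 170 mM/s; Km = slope × Vmax = 0.001091 × 170 = 0.185 µM.

0.185 µM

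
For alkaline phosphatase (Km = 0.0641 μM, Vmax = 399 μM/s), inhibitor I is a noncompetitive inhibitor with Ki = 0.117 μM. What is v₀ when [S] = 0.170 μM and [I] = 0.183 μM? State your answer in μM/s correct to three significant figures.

α = 1 + [I]/Ki = 1 + 0.183/0.117 = 2.564.
For a noncompetitive inhibitor, Vmax is reduced to Vmax/α while Km is unchanged: Km,app = 0.0641 μM, Vmax,app = 156 μM/s.
v = Vmax,app·[S]/(Km,app + [S]) = 156 × 0.170/(0.0641 + 0.170) = 113 μM/s.

113 μM/s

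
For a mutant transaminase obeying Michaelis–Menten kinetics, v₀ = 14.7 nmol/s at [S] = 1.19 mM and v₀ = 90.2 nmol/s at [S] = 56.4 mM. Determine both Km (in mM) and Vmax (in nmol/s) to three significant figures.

From v = Vmax[S]/(Km+[S]), each point gives Vmax = v(Km+[S])/[S].
Equating: 14.7(Km+1.19)/1.19 = 90.2(Km+56.4)/56.4.
12.35·Km + 14.7 = 1.599·Km + 90.2, so (12.35 − 1.599)·Km = 90.2 − 14.7.
Km = 75.50/10.75 = 7.02 mM; then Vmax = 14.7(7.02+1.19)/1.19 = 101 nmol/s.

Km = 7.02 mM; Vmax = 101 nmol/s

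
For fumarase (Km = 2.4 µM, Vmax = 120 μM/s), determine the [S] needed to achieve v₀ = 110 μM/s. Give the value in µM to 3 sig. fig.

26.4 µM

The required fractional saturation is v/Vmax = 110/120 = 0.9167.
Then [S]/(Km+[S]) = 0.9167 ⇒ [S] = 2.4 × 0.9167/(1 − 0.9167) = 26.4 µM.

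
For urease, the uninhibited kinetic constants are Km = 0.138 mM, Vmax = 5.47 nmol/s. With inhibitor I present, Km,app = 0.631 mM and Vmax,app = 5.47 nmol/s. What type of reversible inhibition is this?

Km increases (0.138 → 0.631 mM) while Vmax is unchanged — the hallmark of competitive inhibition.

competitive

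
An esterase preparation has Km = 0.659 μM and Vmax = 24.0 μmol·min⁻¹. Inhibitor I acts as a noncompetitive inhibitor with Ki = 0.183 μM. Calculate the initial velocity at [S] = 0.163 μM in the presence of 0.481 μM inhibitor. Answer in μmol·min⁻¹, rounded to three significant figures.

α = 1 + [I]/Ki = 1 + 0.481/0.183 = 3.628.
For a noncompetitive inhibitor, Vmax is reduced to Vmax/α while Km is unchanged: Km,app = 0.659 μM, Vmax,app = 6.61 μmol·min⁻¹.
v = Vmax,app·[S]/(Km,app + [S]) = 6.61 × 0.163/(0.659 + 0.163) = 1.31 μmol·min⁻¹.

1.31 μmol·min⁻¹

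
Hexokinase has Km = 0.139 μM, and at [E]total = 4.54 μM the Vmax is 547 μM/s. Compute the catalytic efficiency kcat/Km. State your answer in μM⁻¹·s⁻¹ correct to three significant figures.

867 μM⁻¹·s⁻¹

kcat = Vmax/[E]total = 547/4.54 = 120 s⁻¹.
kcat/Km = 120/0.139 = 867 μM⁻¹·s⁻¹.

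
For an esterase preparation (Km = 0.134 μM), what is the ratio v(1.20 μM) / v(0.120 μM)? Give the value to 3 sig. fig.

Since Vmax cancels, v₂/v₁ = [S]₂(Km+[S]₁) / [S]₁(Km+[S]₂).
= 1.20×(0.134+0.120) / (0.120×(0.134+1.20)) = 0.3048/0.1601 = 1.90.

1.90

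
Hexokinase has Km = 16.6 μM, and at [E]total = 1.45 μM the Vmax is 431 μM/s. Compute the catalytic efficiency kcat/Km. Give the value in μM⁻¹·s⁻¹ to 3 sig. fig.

kcat = Vmax/[E]total = 431/1.45 = 297 s⁻¹.
kcat/Km = 297/16.6 = 17.9 μM⁻¹·s⁻¹.

17.9 μM⁻¹·s⁻¹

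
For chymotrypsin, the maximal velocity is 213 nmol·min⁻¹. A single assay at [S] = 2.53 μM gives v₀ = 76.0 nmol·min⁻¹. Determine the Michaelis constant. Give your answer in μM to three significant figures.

v/Vmax = 76.0/213 = 0.3568 = [S]/(Km+[S]).
So Km + [S] = [S]/0.3568 = 7.091 μM, giving Km = 7.091 − 2.53 = 4.56 μM.

4.56 μM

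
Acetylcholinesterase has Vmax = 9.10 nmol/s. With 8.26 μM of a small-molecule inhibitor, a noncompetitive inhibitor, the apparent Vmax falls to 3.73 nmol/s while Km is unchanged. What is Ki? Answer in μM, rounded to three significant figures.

5.74 μM

Noncompetitive: Vmax,app = Vmax/α with α = 1 + [I]/Ki.
α = Vmax/Vmax,app = 9.10/3.73 = 2.440.
Ki = [I]/(α − 1) = 8.26/1.440 = 5.74 μM.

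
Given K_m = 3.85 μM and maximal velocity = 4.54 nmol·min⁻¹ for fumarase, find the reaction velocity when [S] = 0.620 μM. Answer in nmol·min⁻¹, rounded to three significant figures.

0.630 nmol·min⁻¹

v = Vmax·[S]/(Km + [S]) = 4.54 × 0.620 / (3.85 + 0.620)
  = 2.815 / 4.470 = 0.630 nmol·min⁻¹.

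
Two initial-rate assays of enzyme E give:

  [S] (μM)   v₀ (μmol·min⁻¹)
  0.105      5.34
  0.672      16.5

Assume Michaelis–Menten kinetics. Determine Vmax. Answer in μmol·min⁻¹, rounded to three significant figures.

26.9 μmol·min⁻¹

From v = Vmax[S]/(Km+[S]), each point gives Vmax = v(Km+[S])/[S].
Equating: 5.34(Km+0.105)/0.105 = 16.5(Km+0.672)/0.672.
50.86·Km + 5.34 = 24.55·Km + 16.5, so (50.86 − 24.55)·Km = 16.5 − 5.34.
Km = 11.16/26.30 = 0.424 μM; then Vmax = 5.34(0.424+0.105)/0.105 = 26.9 μmol·min⁻¹.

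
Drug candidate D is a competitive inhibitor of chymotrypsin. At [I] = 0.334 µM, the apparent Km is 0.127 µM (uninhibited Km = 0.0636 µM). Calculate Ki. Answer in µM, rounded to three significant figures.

0.335 µM

Competitive: Km,app = α·Km with α = 1 + [I]/Ki.
α = Km,app/Km = 0.127/0.0636 = 1.997.
Ki = [I]/(α − 1) = 0.334/0.9969 = 0.335 µM.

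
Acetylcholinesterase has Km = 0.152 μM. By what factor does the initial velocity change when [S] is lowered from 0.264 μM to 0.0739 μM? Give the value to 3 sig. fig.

Since Vmax cancels, v₂/v₁ = [S]₂(Km+[S]₁) / [S]₁(Km+[S]₂).
= 0.0739×(0.152+0.264) / (0.264×(0.152+0.0739)) = 0.03074/0.05964 = 0.515.

0.515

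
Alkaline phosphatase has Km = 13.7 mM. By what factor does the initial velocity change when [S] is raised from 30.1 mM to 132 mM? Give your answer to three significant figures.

Since Vmax cancels, v₂/v₁ = [S]₂(Km+[S]₁) / [S]₁(Km+[S]₂).
= 132×(13.7+30.1) / (30.1×(13.7+132)) = 5782/4386 = 1.32.

1.32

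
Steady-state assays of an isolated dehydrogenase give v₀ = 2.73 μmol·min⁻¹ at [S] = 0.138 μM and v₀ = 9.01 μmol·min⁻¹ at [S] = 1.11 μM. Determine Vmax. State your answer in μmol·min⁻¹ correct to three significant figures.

In reciprocal form, 1/v = (Km/Vmax)·(1/[S]) + 1/Vmax. The two points give (1/[S], 1/v) = (7.246, 0.3663) and (0.9009, 0.1110).
Slope = (0.3663 − 0.1110)/(7.246 − 0.9009) = 0.04024; intercept = 0.3663 − 0.04024×7.246 = 0.07474.
Vmax = 1/intercept = 13.4 μmol·min⁻¹; Km = slope × Vmax = 0.04024 × 13.4 = 0.538 μM.

13.4 μmol·min⁻¹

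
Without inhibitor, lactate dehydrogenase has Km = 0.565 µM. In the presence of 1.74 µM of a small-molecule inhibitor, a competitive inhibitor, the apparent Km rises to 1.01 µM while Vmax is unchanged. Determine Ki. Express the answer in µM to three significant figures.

Competitive: Km,app = α·Km with α = 1 + [I]/Ki.
α = Km,app/Km = 1.01/0.565 = 1.788.
Ki = [I]/(α − 1) = 1.74/0.7876 = 2.21 µM.

2.21 µM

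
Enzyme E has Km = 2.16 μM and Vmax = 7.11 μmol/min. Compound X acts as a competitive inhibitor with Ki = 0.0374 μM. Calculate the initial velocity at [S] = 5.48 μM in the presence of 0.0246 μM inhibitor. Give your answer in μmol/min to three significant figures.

With α = 1 + [I]/Ki = 1 + 0.0246/0.0374 = 1.658, the competitive rate law is v = Vmax[S] / (αKm + [S]).
v = 7.11×5.48 / (1.658×2.16 + 5.48) = 38.96/9.061 = 4.30 μmol/min.

4.30 μmol/min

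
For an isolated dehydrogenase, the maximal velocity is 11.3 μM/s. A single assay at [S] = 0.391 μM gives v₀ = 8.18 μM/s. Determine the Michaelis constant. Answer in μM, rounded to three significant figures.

From v = Vmax[S]/(Km+[S]), Km = [S](Vmax − v)/v.
Km = 0.391 × (11.3 − 8.18) / 8.18 = 1.220/8.18 = 0.149 μM.

0.149 μM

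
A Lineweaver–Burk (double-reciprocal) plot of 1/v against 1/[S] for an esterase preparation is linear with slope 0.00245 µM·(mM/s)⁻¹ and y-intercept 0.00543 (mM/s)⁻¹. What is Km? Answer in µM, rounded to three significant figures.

0.451 µM

y-intercept = 1/Vmax ⇒ Vmax = 184 mM/s; slope = Km/Vmax ⇒ Km = slope × Vmax.
Km = 0.00245 × 184 = 0.451 µM.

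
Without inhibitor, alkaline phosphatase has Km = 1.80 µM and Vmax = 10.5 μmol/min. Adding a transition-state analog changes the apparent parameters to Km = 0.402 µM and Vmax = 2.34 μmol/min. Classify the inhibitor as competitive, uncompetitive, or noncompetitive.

Both Km and Vmax decrease by the same factor (~4.48-fold) — characteristic of uncompetitive inhibition.

uncompetitive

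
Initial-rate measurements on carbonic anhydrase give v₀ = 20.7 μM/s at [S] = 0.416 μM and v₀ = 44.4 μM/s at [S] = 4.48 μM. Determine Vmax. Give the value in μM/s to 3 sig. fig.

From v = Vmax[S]/(Km+[S]), each point gives Vmax = v(Km+[S])/[S].
Equating: 20.7(Km+0.416)/0.416 = 44.4(Km+4.48)/4.48.
49.76·Km + 20.7 = 9.911·Km + 44.4, so (49.76 − 9.911)·Km = 44.4 − 20.7.
Km = 23.70/39.85 = 0.595 μM; then Vmax = 20.7(0.595+0.416)/0.416 = 50.3 μM/s.

50.3 μM/s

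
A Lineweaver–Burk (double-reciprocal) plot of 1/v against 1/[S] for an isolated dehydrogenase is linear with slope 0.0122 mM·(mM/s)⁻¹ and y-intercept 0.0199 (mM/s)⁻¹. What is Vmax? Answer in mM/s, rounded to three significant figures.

The y-intercept of a Lineweaver–Burk plot equals 1/Vmax, so Vmax = 1/0.0199 = 50.3 mM/s.

50.3 mM/s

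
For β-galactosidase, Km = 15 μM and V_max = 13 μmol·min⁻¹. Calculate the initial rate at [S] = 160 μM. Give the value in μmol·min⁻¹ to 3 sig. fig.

11.9 μmol·min⁻¹

v = Vmax·[S]/(Km + [S]) = 13 × 160 / (15 + 160)
  = 2080 / 175.0 = 11.9 μmol·min⁻¹.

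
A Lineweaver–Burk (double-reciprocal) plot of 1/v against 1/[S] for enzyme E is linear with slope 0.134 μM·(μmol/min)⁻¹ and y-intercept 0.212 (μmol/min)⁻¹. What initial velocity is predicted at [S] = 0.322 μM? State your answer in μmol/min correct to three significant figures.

1.59 μmol/min

The y-intercept is 1/Vmax, so Vmax = 1/0.212 = 4.72 μmol/min.
The slope is Km/Vmax, so Km = 0.134 × 4.72 = 0.632 μM.
Then v = 4.72 × 0.322/(0.632 + 0.322) = 1.59 μmol/min.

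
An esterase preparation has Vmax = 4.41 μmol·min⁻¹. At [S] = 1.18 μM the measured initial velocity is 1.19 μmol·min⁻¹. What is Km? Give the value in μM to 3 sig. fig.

3.19 μM

v/Vmax = 1.19/4.41 = 0.2698 = [S]/(Km+[S]).
So Km + [S] = [S]/0.2698 = 4.373 μM, giving Km = 4.373 − 1.18 = 3.19 μM.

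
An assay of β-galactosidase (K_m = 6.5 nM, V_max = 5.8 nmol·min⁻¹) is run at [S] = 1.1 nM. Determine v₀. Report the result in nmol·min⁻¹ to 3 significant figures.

0.839 nmol·min⁻¹

[S]/(Km+[S]) = 1.1/7.600 = 0.1447, the fractional saturation.
v = 0.1447 × Vmax = 0.1447 × 5.8 = 0.839 nmol·min⁻¹.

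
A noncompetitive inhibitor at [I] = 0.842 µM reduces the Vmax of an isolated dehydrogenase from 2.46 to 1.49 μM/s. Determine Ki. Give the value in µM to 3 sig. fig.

Noncompetitive: Vmax,app = Vmax/α with α = 1 + [I]/Ki.
α = Vmax/Vmax,app = 2.46/1.49 = 1.651.
Since α = 1 + [I]/Ki, [I]/Ki = 1.651 − 1 = 0.6510 and Ki = 0.842/0.6510 = 1.29 µM.

1.29 µM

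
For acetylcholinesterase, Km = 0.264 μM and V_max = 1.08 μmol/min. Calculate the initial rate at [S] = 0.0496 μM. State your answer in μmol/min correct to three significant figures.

v = Vmax·[S]/(Km + [S]) = 1.08 × 0.0496 / (0.264 + 0.0496)
  = 0.05357 / 0.3136 = 0.171 μmol/min.

0.171 μmol/min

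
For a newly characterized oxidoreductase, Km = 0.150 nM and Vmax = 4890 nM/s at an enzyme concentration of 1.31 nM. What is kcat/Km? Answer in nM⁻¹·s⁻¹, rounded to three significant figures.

24900 nM⁻¹·s⁻¹

kcat = Vmax/[E]total = 4890/1.31 = 3730 s⁻¹.
kcat/Km = 3730/0.150 = 24900 nM⁻¹·s⁻¹.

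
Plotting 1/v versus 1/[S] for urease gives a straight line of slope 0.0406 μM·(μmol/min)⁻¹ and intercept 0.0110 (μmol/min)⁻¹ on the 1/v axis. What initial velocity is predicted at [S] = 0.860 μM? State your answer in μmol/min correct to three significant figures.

The y-intercept is 1/Vmax, so Vmax = 1/0.0110 = 90.9 μmol/min.
The slope is Km/Vmax, so Km = 0.0406 × 90.9 = 3.69 μM.
Then v = 90.9 × 0.860/(3.69 + 0.860) = 17.2 μmol/min.

17.2 μmol/min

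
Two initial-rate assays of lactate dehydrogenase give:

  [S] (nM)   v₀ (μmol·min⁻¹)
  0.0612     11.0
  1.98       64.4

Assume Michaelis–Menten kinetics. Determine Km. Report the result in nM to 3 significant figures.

0.363 nM

From v = Vmax[S]/(Km+[S]), each point gives Vmax = v(Km+[S])/[S].
Equating: 11.0(Km+0.0612)/0.0612 = 64.4(Km+1.98)/1.98.
179.7·Km + 11.0 = 32.53·Km + 64.4, so (179.7 − 32.53)·Km = 64.4 − 11.0.
Km = 53.40/147.2 = 0.363 nM; then Vmax = 11.0(0.363+0.0612)/0.0612 = 76.2 μmol·min⁻¹.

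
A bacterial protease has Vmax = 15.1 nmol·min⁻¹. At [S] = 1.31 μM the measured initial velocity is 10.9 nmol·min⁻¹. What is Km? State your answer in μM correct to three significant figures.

0.505 μM

v/Vmax = 10.9/15.1 = 0.7219 = [S]/(Km+[S]).
So Km + [S] = [S]/0.7219 = 1.815 μM, giving Km = 1.815 − 1.31 = 0.505 μM.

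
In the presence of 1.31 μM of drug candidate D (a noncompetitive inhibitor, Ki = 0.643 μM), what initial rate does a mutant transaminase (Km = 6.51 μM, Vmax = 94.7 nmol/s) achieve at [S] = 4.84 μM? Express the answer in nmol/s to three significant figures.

13.3 nmol/s

With α = 1 + [I]/Ki = 1 + 1.31/0.643 = 3.037, the noncompetitive rate law is v = (Vmax/α)·[S] / (Km + [S]).
v = (94.7/3.037)×4.84 / (6.51 + 4.84) = 150.9/11.35 = 13.3 nmol/s.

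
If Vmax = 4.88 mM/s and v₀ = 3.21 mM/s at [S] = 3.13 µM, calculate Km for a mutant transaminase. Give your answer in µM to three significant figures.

1.63 µM

v/Vmax = 3.21/4.88 = 0.6578 = [S]/(Km+[S]).
So Km + [S] = [S]/0.6578 = 4.758 µM, giving Km = 4.758 − 3.13 = 1.63 µM.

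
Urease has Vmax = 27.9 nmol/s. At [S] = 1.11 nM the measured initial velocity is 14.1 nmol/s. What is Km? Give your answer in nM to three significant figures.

1.09 nM

v/Vmax = 14.1/27.9 = 0.5054 = [S]/(Km+[S]).
So Km + [S] = [S]/0.5054 = 2.196 nM, giving Km = 2.196 − 1.11 = 1.09 nM.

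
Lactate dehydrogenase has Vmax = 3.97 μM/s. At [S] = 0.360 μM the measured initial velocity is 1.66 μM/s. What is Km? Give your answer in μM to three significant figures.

v/Vmax = 1.66/3.97 = 0.4181 = [S]/(Km+[S]).
So Km + [S] = [S]/0.4181 = 0.8610 μM, giving Km = 0.8610 − 0.360 = 0.501 μM.

0.501 μM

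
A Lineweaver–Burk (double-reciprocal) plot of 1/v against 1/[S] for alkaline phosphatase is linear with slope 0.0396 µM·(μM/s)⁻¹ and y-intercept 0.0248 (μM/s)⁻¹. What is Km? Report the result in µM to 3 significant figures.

1.60 µM

y-intercept = 1/Vmax ⇒ Vmax = 40.3 μM/s; slope = Km/Vmax ⇒ Km = slope × Vmax.
Km = 0.0396 × 40.3 = 1.60 µM.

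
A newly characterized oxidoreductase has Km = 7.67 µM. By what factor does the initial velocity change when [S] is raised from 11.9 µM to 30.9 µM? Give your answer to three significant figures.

1.32

The fractional saturations are [S]/(Km+[S]) = 11.9/19.57 = 0.6081 and 30.9/38.57 = 0.8011.
v₂/v₁ is just their ratio: 0.8011/0.6081 = 1.32.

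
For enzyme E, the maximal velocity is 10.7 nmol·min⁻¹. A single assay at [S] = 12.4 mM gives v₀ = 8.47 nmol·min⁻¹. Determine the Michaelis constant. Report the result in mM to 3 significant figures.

3.26 mM

From v = Vmax[S]/(Km+[S]), Km = [S](Vmax − v)/v.
Km = 12.4 × (10.7 − 8.47) / 8.47 = 27.65/8.47 = 3.26 mM.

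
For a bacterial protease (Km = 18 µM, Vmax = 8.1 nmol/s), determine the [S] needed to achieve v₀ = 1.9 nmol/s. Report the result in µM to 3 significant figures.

Rearranging v = Vmax[S]/(Km+[S]) gives [S] = Km·v/(Vmax − v).
[S] = 18 × 1.9 / (8.1 − 1.9) = 34.20/6.200 = 5.52 µM.

5.52 µM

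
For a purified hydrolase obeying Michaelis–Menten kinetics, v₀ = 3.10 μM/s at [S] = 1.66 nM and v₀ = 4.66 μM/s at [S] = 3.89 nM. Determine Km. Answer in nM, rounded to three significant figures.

2.33 nM

In reciprocal form, 1/v = (Km/Vmax)·(1/[S]) + 1/Vmax. The two points give (1/[S], 1/v) = (0.6024, 0.3226) and (0.2571, 0.2146).
Slope = (0.3226 − 0.2146)/(0.6024 − 0.2571) = 0.3127; intercept = 0.3226 − 0.3127×0.6024 = 0.1342.
Vmax = 1/intercept = 7.45 μM/s; Km = slope × Vmax = 0.3127 × 7.45 = 2.33 nM.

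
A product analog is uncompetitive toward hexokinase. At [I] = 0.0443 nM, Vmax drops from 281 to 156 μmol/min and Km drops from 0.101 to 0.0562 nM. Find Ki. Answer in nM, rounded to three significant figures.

0.0553 nM

Uncompetitive: Vmax,app = Vmax/α (and Km,app = Km/α) with α = 1 + [I]/Ki.
α = Vmax/Vmax,app = 281/156 = 1.801.
Ki = [I]/(α − 1) = 0.0443/0.8013 = 0.0553 nM.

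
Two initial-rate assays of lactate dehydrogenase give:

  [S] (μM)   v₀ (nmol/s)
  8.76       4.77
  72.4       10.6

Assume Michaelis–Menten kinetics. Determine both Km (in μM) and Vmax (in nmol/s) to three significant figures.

In reciprocal form, 1/v = (Km/Vmax)·(1/[S]) + 1/Vmax. The two points give (1/[S], 1/v) = (0.1142, 0.2096) and (0.01381, 0.09434).
Slope = (0.2096 − 0.09434)/(0.1142 − 0.01381) = 1.149; intercept = 0.2096 − 1.149×0.1142 = 0.07847.
Vmax = 1/intercept = 12.7 nmol/s; Km = slope × Vmax = 1.149 × 12.7 = 14.6 μM.

Km = 14.6 μM; Vmax = 12.7 nmol/s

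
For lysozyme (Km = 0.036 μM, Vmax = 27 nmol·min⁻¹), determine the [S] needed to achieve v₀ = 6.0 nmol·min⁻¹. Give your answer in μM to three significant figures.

The required fractional saturation is v/Vmax = 6.0/27 = 0.2222.
Then [S]/(Km+[S]) = 0.2222 ⇒ [S] = 0.036 × 0.2222/(1 − 0.2222) = 0.0103 μM.

0.0103 μM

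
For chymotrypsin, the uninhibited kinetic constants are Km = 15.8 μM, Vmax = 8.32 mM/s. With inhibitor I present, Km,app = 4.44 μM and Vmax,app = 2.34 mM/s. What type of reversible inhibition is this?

uncompetitive

Both Km and Vmax decrease by the same factor (~3.56-fold) — characteristic of uncompetitive inhibition.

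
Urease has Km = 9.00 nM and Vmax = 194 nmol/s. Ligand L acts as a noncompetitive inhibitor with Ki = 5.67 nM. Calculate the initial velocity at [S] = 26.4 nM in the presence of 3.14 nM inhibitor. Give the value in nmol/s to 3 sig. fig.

93.1 nmol/s

α = 1 + [I]/Ki = 1 + 3.14/5.67 = 1.554.
For a noncompetitive inhibitor, Vmax is reduced to Vmax/α while Km is unchanged: Km,app = 9.00 nM, Vmax,app = 125 nmol/s.
v = Vmax,app·[S]/(Km,app + [S]) = 125 × 26.4/(9.00 + 26.4) = 93.1 nmol/s.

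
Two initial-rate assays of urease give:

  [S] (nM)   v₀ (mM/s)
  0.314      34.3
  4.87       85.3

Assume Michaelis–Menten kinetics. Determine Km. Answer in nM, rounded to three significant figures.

0.556 nM

In reciprocal form, 1/v = (Km/Vmax)·(1/[S]) + 1/Vmax. The two points give (1/[S], 1/v) = (3.185, 0.02915) and (0.2053, 0.01172).
Slope = (0.02915 − 0.01172)/(3.185 − 0.2053) = 0.005851; intercept = 0.02915 − 0.005851×3.185 = 0.01052.
Vmax = 1/intercept = 95.0 mM/s; Km = slope × Vmax = 0.005851 × 95.0 = 0.556 nM.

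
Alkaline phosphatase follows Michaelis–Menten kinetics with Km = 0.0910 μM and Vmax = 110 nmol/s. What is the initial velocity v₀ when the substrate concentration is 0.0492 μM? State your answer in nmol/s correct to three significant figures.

38.6 nmol/s

v = Vmax·[S]/(Km + [S]) = 110 × 0.0492 / (0.0910 + 0.0492)
  = 5.412 / 0.1402 = 38.6 nmol/s.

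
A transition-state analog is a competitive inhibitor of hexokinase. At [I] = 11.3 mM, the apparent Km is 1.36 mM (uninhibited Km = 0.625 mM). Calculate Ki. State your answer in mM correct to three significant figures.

Competitive: Km,app = α·Km with α = 1 + [I]/Ki.
α = Km,app/Km = 1.36/0.625 = 2.176.
Since α = 1 + [I]/Ki, [I]/Ki = 2.176 − 1 = 1.176 and Ki = 11.3/1.176 = 9.61 mM.

9.61 mM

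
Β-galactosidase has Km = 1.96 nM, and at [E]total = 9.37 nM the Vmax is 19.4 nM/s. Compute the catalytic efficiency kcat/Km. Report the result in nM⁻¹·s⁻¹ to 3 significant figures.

kcat = Vmax/[E]total = 19.4/9.37 = 2.07 s⁻¹.
kcat/Km = 2.07/1.96 = 1.06 nM⁻¹·s⁻¹.

1.06 nM⁻¹·s⁻¹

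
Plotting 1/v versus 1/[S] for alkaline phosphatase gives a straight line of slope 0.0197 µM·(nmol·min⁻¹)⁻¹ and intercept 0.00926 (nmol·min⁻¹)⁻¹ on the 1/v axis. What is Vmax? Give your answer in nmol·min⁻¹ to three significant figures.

108 nmol·min⁻¹

The y-intercept of a Lineweaver–Burk plot equals 1/Vmax, so Vmax = 1/0.00926 = 108 nmol·min⁻¹.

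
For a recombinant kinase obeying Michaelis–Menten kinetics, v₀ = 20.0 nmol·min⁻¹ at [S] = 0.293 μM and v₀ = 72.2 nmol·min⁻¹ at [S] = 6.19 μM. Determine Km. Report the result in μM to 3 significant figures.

In reciprocal form, 1/v = (Km/Vmax)·(1/[S]) + 1/Vmax. The two points give (1/[S], 1/v) = (3.413, 0.05000) and (0.1616, 0.01385).
Slope = (0.05000 − 0.01385)/(3.413 − 0.1616) = 0.01112; intercept = 0.05000 − 0.01112×3.413 = 0.01205.
Vmax = 1/intercept = 83.0 nmol·min⁻¹; Km = slope × Vmax = 0.01112 × 83.0 = 0.922 μM.

0.922 μM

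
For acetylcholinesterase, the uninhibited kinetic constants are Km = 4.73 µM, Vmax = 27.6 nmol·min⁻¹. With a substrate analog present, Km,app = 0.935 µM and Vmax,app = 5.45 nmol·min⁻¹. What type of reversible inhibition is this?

Both Km and Vmax decrease by the same factor (~5.06-fold) — characteristic of uncompetitive inhibition.

uncompetitive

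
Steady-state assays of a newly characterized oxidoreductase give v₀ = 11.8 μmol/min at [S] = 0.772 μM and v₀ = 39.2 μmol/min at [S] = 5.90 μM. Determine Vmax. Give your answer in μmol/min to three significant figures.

60.3 μmol/min

From v = Vmax[S]/(Km+[S]), each point gives Vmax = v(Km+[S])/[S].
Equating: 11.8(Km+0.772)/0.772 = 39.2(Km+5.90)/5.90.
15.28·Km + 11.8 = 6.644·Km + 39.2, so (15.28 − 6.644)·Km = 39.2 − 11.8.
Km = 27.40/8.641 = 3.17 μM; then Vmax = 11.8(3.17+0.772)/0.772 = 60.3 μmol/min.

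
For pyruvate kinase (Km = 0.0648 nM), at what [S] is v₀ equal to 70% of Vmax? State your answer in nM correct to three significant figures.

0.151 nM

v/Vmax = [S]/(Km+[S]) = 0.7, so [S] = Km·0.7/(1 − 0.7) = 0.0648 × 2.333.
[S] = 0.151 nM.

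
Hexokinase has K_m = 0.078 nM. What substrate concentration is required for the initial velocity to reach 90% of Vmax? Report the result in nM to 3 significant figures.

v/Vmax = [S]/(Km+[S]) = 0.9, so [S] = Km·0.9/(1 − 0.9) = 0.078 × 9.000.
[S] = 0.702 nM.

0.702 nM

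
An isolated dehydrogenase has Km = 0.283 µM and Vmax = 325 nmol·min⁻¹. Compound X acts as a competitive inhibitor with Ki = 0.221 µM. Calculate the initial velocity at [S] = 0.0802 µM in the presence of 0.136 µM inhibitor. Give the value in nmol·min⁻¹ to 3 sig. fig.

48.5 nmol·min⁻¹

α = 1 + [I]/Ki = 1 + 0.136/0.221 = 1.615.
For a competitive inhibitor, Vmax is unchanged and the apparent Km becomes α·Km: Km,app = 0.457 µM, Vmax,app = 325 nmol·min⁻¹.
v = Vmax,app·[S]/(Km,app + [S]) = 325 × 0.0802/(0.457 + 0.0802) = 48.5 nmol·min⁻¹.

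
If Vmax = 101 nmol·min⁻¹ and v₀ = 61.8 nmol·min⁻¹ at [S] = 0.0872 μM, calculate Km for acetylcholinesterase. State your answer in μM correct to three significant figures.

v/Vmax = 61.8/101 = 0.6119 = [S]/(Km+[S]).
So Km + [S] = [S]/0.6119 = 0.1425 μM, giving Km = 0.1425 − 0.0872 = 0.0553 μM.

0.0553 μM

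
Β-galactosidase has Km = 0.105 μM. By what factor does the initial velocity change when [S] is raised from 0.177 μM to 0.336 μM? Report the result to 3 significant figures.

Since Vmax cancels, v₂/v₁ = [S]₂(Km+[S]₁) / [S]₁(Km+[S]₂).
= 0.336×(0.105+0.177) / (0.177×(0.105+0.336)) = 0.09475/0.07806 = 1.21.

1.21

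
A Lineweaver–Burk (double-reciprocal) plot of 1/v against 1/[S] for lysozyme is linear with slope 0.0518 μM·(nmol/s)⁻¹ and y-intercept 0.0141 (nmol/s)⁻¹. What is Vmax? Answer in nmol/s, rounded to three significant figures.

70.9 nmol/s

The y-intercept of a Lineweaver–Burk plot equals 1/Vmax, so Vmax = 1/0.0141 = 70.9 nmol/s.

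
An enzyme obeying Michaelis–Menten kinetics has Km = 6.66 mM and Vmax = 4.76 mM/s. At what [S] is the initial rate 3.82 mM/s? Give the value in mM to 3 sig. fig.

Rearranging v = Vmax[S]/(Km+[S]) gives [S] = Km·v/(Vmax − v).
[S] = 6.66 × 3.82 / (4.76 − 3.82) = 25.44/0.9400 = 27.1 mM.

27.1 mM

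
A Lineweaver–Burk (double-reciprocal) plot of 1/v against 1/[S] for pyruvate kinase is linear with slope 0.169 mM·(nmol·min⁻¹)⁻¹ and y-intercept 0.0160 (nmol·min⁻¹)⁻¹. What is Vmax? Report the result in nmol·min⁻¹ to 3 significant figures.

62.5 nmol·min⁻¹

The y-intercept of a Lineweaver–Burk plot equals 1/Vmax, so Vmax = 1/0.0160 = 62.5 nmol·min⁻¹.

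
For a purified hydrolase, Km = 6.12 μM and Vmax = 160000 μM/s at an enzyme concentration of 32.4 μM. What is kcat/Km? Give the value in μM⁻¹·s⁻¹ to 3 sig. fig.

kcat = Vmax/[E]total = 160000/32.4 = 4940 s⁻¹.
kcat/Km = 4940/6.12 = 807 μM⁻¹·s⁻¹.

807 μM⁻¹·s⁻¹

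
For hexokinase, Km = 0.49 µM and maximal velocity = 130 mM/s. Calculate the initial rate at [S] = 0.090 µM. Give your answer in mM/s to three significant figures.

20.2 mM/s

v = Vmax·[S]/(Km + [S]) = 130 × 0.090 / (0.49 + 0.090)
  = 11.70 / 0.5800 = 20.2 mM/s.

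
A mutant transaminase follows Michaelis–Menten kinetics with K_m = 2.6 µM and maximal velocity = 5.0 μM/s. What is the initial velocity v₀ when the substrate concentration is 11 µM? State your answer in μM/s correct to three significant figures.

4.04 μM/s

v = Vmax·[S]/(Km + [S]) = 5.0 × 11 / (2.6 + 11)
  = 55.00 / 13.60 = 4.04 μM/s.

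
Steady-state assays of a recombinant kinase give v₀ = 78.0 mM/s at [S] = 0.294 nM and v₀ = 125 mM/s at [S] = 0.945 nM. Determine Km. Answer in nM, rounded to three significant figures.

From v = Vmax[S]/(Km+[S]), each point gives Vmax = v(Km+[S])/[S].
Equating: 78.0(Km+0.294)/0.294 = 125(Km+0.945)/0.945.
265.3·Km + 78.0 = 132.3·Km + 125, so (265.3 − 132.3)·Km = 125 − 78.0.
Km = 47.00/133.0 = 0.353 nM; then Vmax = 78.0(0.353+0.294)/0.294 = 172 mM/s.

0.353 nM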